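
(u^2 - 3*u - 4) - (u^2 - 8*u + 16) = 5*u - 20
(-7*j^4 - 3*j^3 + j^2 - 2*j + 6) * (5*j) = -35*j^5 - 15*j^4 + 5*j^3 - 10*j^2 + 30*j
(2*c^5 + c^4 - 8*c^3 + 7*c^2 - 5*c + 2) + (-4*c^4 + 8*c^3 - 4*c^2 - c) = 2*c^5 - 3*c^4 + 3*c^2 - 6*c + 2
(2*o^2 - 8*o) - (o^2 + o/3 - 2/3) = o^2 - 25*o/3 + 2/3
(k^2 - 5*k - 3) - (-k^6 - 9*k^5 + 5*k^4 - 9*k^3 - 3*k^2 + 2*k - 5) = k^6 + 9*k^5 - 5*k^4 + 9*k^3 + 4*k^2 - 7*k + 2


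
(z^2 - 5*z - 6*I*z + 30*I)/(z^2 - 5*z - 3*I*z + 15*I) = (z - 6*I)/(z - 3*I)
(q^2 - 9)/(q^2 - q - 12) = (q - 3)/(q - 4)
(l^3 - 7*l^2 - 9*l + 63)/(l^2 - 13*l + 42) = (l^2 - 9)/(l - 6)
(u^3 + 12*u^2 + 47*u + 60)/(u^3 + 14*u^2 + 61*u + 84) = (u + 5)/(u + 7)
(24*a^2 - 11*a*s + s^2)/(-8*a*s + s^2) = (-3*a + s)/s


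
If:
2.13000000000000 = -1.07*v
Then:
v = -1.99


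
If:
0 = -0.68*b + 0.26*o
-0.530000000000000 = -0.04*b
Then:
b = 13.25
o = 34.65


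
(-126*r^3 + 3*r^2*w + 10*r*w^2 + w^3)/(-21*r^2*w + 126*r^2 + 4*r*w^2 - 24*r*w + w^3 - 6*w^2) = (6*r + w)/(w - 6)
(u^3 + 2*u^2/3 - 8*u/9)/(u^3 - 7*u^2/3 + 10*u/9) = (3*u + 4)/(3*u - 5)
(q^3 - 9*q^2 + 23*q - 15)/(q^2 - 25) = (q^2 - 4*q + 3)/(q + 5)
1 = 1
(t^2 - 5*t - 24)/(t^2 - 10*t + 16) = (t + 3)/(t - 2)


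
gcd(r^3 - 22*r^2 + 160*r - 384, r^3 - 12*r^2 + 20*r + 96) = r^2 - 14*r + 48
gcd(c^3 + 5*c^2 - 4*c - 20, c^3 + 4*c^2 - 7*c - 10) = c^2 + 3*c - 10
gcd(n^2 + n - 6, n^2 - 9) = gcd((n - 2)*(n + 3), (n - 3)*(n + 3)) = n + 3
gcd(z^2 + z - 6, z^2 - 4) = z - 2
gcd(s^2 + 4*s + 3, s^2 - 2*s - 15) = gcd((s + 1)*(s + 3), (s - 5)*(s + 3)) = s + 3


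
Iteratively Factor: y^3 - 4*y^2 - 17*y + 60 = (y - 5)*(y^2 + y - 12) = (y - 5)*(y + 4)*(y - 3)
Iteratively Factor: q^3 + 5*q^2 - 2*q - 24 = (q + 4)*(q^2 + q - 6) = (q + 3)*(q + 4)*(q - 2)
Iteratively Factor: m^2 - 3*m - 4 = (m - 4)*(m + 1)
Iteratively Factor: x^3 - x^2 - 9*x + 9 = (x - 1)*(x^2 - 9) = (x - 1)*(x + 3)*(x - 3)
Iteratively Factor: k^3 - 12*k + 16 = (k + 4)*(k^2 - 4*k + 4) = (k - 2)*(k + 4)*(k - 2)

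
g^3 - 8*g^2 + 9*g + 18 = (g - 6)*(g - 3)*(g + 1)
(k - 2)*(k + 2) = k^2 - 4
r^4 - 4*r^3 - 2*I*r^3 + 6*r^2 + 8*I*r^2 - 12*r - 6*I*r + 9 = (r - 3)*(r - 1)*(r - 3*I)*(r + I)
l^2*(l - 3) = l^3 - 3*l^2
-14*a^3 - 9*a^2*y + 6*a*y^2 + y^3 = (-2*a + y)*(a + y)*(7*a + y)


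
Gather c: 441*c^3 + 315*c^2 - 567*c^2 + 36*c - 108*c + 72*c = 441*c^3 - 252*c^2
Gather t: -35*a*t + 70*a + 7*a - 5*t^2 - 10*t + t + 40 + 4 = 77*a - 5*t^2 + t*(-35*a - 9) + 44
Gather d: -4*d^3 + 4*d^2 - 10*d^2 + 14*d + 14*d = -4*d^3 - 6*d^2 + 28*d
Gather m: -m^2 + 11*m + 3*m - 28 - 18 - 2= -m^2 + 14*m - 48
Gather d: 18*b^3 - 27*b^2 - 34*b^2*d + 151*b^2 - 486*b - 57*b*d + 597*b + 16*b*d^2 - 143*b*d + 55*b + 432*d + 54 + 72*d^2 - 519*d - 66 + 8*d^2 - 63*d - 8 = 18*b^3 + 124*b^2 + 166*b + d^2*(16*b + 80) + d*(-34*b^2 - 200*b - 150) - 20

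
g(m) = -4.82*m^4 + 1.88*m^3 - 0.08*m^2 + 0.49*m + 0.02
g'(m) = -19.28*m^3 + 5.64*m^2 - 0.16*m + 0.49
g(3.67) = -780.73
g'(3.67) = -877.16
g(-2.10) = -112.51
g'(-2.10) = 204.25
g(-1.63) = -43.16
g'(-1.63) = 99.23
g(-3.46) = -771.30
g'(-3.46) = 867.17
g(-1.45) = -27.90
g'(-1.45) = 71.36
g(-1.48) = -30.10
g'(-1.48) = 75.58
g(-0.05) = -0.00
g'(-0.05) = 0.51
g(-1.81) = -64.01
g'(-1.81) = 133.58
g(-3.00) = -443.35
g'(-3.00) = 572.29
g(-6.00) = -6658.60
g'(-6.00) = 4368.97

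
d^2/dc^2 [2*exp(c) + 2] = 2*exp(c)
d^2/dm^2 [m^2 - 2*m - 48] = 2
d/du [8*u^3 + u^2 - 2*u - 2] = 24*u^2 + 2*u - 2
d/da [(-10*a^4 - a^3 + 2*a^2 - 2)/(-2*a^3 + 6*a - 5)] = (20*a^6 - 176*a^4 + 188*a^3 + 15*a^2 - 20*a + 12)/(4*a^6 - 24*a^4 + 20*a^3 + 36*a^2 - 60*a + 25)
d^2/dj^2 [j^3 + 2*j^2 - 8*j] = 6*j + 4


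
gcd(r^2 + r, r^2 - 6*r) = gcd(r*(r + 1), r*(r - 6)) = r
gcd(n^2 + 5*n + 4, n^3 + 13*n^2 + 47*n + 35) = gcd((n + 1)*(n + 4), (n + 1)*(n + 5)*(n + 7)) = n + 1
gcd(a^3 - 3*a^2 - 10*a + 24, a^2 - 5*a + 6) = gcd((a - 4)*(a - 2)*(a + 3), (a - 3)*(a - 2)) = a - 2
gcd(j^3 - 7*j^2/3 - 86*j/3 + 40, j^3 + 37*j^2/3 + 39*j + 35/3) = j + 5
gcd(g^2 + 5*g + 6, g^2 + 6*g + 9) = g + 3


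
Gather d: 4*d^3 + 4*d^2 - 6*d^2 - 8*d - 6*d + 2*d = 4*d^3 - 2*d^2 - 12*d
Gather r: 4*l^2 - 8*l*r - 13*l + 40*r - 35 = 4*l^2 - 13*l + r*(40 - 8*l) - 35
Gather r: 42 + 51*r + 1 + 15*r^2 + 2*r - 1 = 15*r^2 + 53*r + 42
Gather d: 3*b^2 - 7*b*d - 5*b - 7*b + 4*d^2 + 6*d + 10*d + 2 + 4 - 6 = 3*b^2 - 12*b + 4*d^2 + d*(16 - 7*b)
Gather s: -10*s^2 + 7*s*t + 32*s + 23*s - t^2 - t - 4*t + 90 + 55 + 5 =-10*s^2 + s*(7*t + 55) - t^2 - 5*t + 150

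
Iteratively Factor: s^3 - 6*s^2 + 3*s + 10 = (s + 1)*(s^2 - 7*s + 10) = (s - 5)*(s + 1)*(s - 2)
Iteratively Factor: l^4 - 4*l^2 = (l - 2)*(l^3 + 2*l^2) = l*(l - 2)*(l^2 + 2*l) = l*(l - 2)*(l + 2)*(l)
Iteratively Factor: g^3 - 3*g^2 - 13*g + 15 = (g - 1)*(g^2 - 2*g - 15) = (g - 1)*(g + 3)*(g - 5)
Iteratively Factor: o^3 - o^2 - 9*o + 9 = (o - 3)*(o^2 + 2*o - 3) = (o - 3)*(o + 3)*(o - 1)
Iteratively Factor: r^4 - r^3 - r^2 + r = (r)*(r^3 - r^2 - r + 1) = r*(r - 1)*(r^2 - 1) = r*(r - 1)*(r + 1)*(r - 1)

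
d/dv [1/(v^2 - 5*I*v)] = (-2*v + 5*I)/(v^2*(v - 5*I)^2)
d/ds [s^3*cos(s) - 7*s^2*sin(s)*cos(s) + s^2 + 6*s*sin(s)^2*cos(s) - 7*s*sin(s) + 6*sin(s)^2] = -s^3*sin(s) + 3*s^2*cos(s) - 7*s^2*cos(2*s) - 3*s*sin(s)/2 - 7*s*sin(2*s) + 9*s*sin(3*s)/2 - 7*s*cos(s) + 2*s - 7*sin(s) + 6*sin(2*s) + 3*cos(s)/2 - 3*cos(3*s)/2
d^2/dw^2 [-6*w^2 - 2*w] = -12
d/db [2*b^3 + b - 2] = 6*b^2 + 1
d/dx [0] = 0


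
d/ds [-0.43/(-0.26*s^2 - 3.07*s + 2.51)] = (-0.2236*s - 1.3201)/(0.26*s^2 + 3.07*s - 2.51)^2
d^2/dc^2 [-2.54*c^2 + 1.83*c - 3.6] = -5.08000000000000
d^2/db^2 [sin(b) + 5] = -sin(b)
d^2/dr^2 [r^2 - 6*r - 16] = 2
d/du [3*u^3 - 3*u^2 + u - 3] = 9*u^2 - 6*u + 1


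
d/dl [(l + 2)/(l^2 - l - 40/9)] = 9*(9*l^2 - 9*l - 9*(l + 2)*(2*l - 1) - 40)/(-9*l^2 + 9*l + 40)^2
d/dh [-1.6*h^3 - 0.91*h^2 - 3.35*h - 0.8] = -4.8*h^2 - 1.82*h - 3.35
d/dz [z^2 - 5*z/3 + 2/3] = 2*z - 5/3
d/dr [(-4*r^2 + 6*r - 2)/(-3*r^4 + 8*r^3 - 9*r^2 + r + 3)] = 2*(-12*r^3 + 19*r^2 - 10*r + 10)/(9*r^6 - 30*r^5 + 49*r^4 - 22*r^3 - 14*r^2 + 24*r + 9)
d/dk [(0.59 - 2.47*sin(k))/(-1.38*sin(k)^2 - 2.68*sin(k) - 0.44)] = (-3.4086*sin(k)^2 + 1.6284*sin(k) + 2.668)*cos(k)/(1.9044*sin(k)^4 + 7.3968*sin(k)^3 + 8.3968*sin(k)^2 + 2.3584*sin(k) + 0.1936)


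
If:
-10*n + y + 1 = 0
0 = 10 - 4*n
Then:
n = 5/2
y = 24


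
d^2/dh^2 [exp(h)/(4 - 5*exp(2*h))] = (-25*exp(4*h) - 120*exp(2*h) - 16)*exp(h)/(125*exp(6*h) - 300*exp(4*h) + 240*exp(2*h) - 64)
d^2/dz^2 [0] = 0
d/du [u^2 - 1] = 2*u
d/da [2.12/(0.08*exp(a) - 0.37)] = -0.1696*exp(a)/(0.08*exp(a) - 0.37)^2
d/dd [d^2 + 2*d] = 2*d + 2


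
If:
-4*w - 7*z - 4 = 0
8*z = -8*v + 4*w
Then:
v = -15*z/8 - 1/2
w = -7*z/4 - 1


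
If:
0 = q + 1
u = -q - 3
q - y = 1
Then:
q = -1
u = -2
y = -2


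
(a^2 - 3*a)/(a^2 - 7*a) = (a - 3)/(a - 7)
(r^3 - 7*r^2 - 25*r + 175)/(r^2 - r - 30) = (r^2 - 12*r + 35)/(r - 6)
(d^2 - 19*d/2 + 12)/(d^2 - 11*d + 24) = (d - 3/2)/(d - 3)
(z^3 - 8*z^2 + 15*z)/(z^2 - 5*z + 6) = z*(z - 5)/(z - 2)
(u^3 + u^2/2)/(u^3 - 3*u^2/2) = (2*u + 1)/(2*u - 3)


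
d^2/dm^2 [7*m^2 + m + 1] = 14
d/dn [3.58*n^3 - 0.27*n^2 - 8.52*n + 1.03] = 10.74*n^2 - 0.54*n - 8.52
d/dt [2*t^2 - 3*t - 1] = 4*t - 3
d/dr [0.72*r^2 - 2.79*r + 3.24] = 1.44*r - 2.79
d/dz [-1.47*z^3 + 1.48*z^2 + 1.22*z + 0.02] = -4.41*z^2 + 2.96*z + 1.22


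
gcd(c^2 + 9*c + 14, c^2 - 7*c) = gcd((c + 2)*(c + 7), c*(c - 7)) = 1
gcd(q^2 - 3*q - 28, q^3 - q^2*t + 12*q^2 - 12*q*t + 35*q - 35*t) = 1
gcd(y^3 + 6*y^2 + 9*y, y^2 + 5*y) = y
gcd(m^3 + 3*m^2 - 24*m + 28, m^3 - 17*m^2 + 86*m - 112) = m - 2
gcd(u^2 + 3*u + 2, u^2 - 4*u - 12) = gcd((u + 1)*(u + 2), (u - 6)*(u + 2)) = u + 2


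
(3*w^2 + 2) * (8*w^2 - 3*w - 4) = 24*w^4 - 9*w^3 + 4*w^2 - 6*w - 8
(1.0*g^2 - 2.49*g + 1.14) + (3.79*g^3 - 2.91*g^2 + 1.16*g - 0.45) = 3.79*g^3 - 1.91*g^2 - 1.33*g + 0.69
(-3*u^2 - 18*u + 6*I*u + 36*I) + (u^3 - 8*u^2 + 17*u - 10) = u^3 - 11*u^2 - u + 6*I*u - 10 + 36*I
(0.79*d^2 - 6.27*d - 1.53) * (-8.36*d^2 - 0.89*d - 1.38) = -6.6044*d^4 + 51.7141*d^3 + 17.2809*d^2 + 10.0143*d + 2.1114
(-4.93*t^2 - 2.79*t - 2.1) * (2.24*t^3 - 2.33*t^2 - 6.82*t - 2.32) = -11.0432*t^5 + 5.2373*t^4 + 35.4193*t^3 + 35.3584*t^2 + 20.7948*t + 4.872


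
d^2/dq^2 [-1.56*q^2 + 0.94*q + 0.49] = -3.12000000000000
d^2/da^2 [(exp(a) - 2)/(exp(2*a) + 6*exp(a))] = (exp(3*a) - 14*exp(2*a) - 36*exp(a) - 72)*exp(-a)/(exp(3*a) + 18*exp(2*a) + 108*exp(a) + 216)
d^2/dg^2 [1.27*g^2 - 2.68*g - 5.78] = 2.54000000000000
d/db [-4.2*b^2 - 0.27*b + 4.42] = -8.4*b - 0.27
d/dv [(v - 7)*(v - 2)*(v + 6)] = 3*v^2 - 6*v - 40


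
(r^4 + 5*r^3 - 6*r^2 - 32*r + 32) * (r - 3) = r^5 + 2*r^4 - 21*r^3 - 14*r^2 + 128*r - 96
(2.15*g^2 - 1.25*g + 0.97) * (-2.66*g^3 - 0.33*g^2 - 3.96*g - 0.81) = -5.719*g^5 + 2.6155*g^4 - 10.6817*g^3 + 2.8884*g^2 - 2.8287*g - 0.7857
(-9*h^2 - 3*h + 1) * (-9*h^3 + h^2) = 81*h^5 + 18*h^4 - 12*h^3 + h^2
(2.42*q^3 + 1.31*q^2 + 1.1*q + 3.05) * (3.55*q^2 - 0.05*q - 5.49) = 8.591*q^5 + 4.5295*q^4 - 9.4463*q^3 + 3.5806*q^2 - 6.1915*q - 16.7445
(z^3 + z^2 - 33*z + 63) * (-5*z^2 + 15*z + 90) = -5*z^5 + 10*z^4 + 270*z^3 - 720*z^2 - 2025*z + 5670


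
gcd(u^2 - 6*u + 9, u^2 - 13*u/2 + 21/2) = u - 3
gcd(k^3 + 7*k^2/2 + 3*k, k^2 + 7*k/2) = k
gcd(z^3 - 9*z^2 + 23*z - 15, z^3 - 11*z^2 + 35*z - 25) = z^2 - 6*z + 5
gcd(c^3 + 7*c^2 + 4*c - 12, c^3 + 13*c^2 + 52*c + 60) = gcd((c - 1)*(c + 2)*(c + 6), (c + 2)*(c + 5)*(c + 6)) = c^2 + 8*c + 12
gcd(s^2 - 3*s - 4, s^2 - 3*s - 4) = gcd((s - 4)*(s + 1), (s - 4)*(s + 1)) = s^2 - 3*s - 4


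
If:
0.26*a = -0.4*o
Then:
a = -1.53846153846154*o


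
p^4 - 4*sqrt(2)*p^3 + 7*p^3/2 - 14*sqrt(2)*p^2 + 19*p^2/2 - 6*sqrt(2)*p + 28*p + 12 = (p + 1/2)*(p + 3)*(p - 2*sqrt(2))^2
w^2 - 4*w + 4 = (w - 2)^2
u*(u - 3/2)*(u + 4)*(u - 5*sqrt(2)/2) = u^4 - 5*sqrt(2)*u^3/2 + 5*u^3/2 - 25*sqrt(2)*u^2/4 - 6*u^2 + 15*sqrt(2)*u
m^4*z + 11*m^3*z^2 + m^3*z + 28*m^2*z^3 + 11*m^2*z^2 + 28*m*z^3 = m*(m + 4*z)*(m + 7*z)*(m*z + z)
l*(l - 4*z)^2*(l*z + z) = l^4*z - 8*l^3*z^2 + l^3*z + 16*l^2*z^3 - 8*l^2*z^2 + 16*l*z^3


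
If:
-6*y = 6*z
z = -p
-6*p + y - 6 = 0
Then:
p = -6/5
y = -6/5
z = 6/5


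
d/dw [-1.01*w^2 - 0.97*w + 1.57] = -2.02*w - 0.97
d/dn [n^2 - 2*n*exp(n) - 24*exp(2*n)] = -2*n*exp(n) + 2*n - 48*exp(2*n) - 2*exp(n)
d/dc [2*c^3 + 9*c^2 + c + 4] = 6*c^2 + 18*c + 1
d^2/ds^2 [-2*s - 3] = 0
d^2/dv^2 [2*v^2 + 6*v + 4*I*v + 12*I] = 4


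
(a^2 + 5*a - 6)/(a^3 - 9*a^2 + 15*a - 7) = (a + 6)/(a^2 - 8*a + 7)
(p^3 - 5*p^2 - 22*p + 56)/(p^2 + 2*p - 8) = p - 7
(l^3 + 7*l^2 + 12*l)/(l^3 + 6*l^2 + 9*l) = (l + 4)/(l + 3)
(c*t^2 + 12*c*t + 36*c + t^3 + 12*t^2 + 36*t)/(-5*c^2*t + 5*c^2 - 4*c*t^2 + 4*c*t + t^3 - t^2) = (t^2 + 12*t + 36)/(-5*c*t + 5*c + t^2 - t)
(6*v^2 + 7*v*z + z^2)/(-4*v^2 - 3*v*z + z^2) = (6*v + z)/(-4*v + z)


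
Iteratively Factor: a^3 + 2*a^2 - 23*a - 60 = (a - 5)*(a^2 + 7*a + 12) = (a - 5)*(a + 3)*(a + 4)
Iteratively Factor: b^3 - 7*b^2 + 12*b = (b)*(b^2 - 7*b + 12) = b*(b - 4)*(b - 3)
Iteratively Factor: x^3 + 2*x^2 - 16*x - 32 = (x - 4)*(x^2 + 6*x + 8) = (x - 4)*(x + 2)*(x + 4)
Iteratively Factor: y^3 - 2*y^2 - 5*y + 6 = (y - 1)*(y^2 - y - 6) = (y - 3)*(y - 1)*(y + 2)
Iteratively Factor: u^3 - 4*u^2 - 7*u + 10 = (u - 5)*(u^2 + u - 2) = (u - 5)*(u - 1)*(u + 2)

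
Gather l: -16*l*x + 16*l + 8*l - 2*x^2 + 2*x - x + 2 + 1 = l*(24 - 16*x) - 2*x^2 + x + 3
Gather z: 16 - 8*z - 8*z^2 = -8*z^2 - 8*z + 16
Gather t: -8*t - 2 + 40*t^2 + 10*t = 40*t^2 + 2*t - 2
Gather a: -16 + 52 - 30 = 6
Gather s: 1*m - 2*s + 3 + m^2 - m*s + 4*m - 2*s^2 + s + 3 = m^2 + 5*m - 2*s^2 + s*(-m - 1) + 6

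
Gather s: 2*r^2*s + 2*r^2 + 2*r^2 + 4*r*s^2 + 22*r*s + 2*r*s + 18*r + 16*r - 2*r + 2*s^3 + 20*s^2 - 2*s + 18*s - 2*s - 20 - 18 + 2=4*r^2 + 32*r + 2*s^3 + s^2*(4*r + 20) + s*(2*r^2 + 24*r + 14) - 36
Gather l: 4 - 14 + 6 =-4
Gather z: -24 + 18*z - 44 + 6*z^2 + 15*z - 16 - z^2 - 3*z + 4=5*z^2 + 30*z - 80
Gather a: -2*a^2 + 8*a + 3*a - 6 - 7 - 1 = -2*a^2 + 11*a - 14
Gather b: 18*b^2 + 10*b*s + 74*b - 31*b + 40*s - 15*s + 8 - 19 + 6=18*b^2 + b*(10*s + 43) + 25*s - 5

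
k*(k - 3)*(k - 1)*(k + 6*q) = k^4 + 6*k^3*q - 4*k^3 - 24*k^2*q + 3*k^2 + 18*k*q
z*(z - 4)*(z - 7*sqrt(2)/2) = z^3 - 7*sqrt(2)*z^2/2 - 4*z^2 + 14*sqrt(2)*z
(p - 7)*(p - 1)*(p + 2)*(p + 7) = p^4 + p^3 - 51*p^2 - 49*p + 98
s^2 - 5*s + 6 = (s - 3)*(s - 2)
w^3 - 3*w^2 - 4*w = w*(w - 4)*(w + 1)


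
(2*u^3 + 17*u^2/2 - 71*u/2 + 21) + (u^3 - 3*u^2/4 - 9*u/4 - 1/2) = 3*u^3 + 31*u^2/4 - 151*u/4 + 41/2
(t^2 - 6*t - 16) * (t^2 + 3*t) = t^4 - 3*t^3 - 34*t^2 - 48*t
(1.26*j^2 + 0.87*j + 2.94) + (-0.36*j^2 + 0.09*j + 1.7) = 0.9*j^2 + 0.96*j + 4.64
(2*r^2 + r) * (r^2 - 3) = 2*r^4 + r^3 - 6*r^2 - 3*r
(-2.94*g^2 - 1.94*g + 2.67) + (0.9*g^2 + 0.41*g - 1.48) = -2.04*g^2 - 1.53*g + 1.19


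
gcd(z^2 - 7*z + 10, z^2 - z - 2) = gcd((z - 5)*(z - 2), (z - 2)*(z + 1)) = z - 2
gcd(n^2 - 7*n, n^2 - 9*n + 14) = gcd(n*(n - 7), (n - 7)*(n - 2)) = n - 7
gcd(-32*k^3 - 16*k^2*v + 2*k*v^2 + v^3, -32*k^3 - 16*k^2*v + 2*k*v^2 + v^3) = -32*k^3 - 16*k^2*v + 2*k*v^2 + v^3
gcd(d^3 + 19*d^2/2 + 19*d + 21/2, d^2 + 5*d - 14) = d + 7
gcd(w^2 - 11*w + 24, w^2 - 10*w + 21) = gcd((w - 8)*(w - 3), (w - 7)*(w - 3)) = w - 3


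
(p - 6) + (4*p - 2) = 5*p - 8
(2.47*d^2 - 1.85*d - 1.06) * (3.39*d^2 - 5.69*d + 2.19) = 8.3733*d^4 - 20.3258*d^3 + 12.3424*d^2 + 1.9799*d - 2.3214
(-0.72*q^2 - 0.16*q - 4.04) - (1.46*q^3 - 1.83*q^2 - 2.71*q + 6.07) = -1.46*q^3 + 1.11*q^2 + 2.55*q - 10.11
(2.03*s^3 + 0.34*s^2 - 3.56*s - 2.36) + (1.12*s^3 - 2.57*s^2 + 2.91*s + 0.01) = 3.15*s^3 - 2.23*s^2 - 0.65*s - 2.35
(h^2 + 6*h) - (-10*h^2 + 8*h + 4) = 11*h^2 - 2*h - 4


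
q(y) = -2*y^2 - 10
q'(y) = -4*y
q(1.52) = -14.62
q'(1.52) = -6.08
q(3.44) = -33.67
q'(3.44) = -13.76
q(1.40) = -13.92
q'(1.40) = -5.60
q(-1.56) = -14.87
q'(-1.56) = 6.24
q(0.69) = -10.95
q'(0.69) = -2.76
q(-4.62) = -52.69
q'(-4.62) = 18.48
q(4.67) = -53.62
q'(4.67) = -18.68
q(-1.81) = -16.55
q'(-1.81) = 7.24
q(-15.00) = -460.00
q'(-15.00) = 60.00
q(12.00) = -298.00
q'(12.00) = -48.00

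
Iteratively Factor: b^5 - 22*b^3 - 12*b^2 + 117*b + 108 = (b + 3)*(b^4 - 3*b^3 - 13*b^2 + 27*b + 36) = (b + 3)^2*(b^3 - 6*b^2 + 5*b + 12) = (b - 3)*(b + 3)^2*(b^2 - 3*b - 4) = (b - 4)*(b - 3)*(b + 3)^2*(b + 1)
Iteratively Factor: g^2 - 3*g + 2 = (g - 1)*(g - 2)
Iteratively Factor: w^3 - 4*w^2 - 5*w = (w + 1)*(w^2 - 5*w) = w*(w + 1)*(w - 5)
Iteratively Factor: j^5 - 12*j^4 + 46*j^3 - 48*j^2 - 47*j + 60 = (j - 5)*(j^4 - 7*j^3 + 11*j^2 + 7*j - 12) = (j - 5)*(j + 1)*(j^3 - 8*j^2 + 19*j - 12) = (j - 5)*(j - 4)*(j + 1)*(j^2 - 4*j + 3) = (j - 5)*(j - 4)*(j - 3)*(j + 1)*(j - 1)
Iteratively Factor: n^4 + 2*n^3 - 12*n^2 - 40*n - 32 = (n + 2)*(n^3 - 12*n - 16) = (n + 2)^2*(n^2 - 2*n - 8) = (n + 2)^3*(n - 4)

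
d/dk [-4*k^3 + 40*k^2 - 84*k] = -12*k^2 + 80*k - 84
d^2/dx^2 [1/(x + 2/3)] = 54/(3*x + 2)^3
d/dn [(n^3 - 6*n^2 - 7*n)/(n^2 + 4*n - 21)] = (n^4 + 8*n^3 - 80*n^2 + 252*n + 147)/(n^4 + 8*n^3 - 26*n^2 - 168*n + 441)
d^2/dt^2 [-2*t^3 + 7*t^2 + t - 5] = 14 - 12*t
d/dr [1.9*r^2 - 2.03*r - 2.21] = 3.8*r - 2.03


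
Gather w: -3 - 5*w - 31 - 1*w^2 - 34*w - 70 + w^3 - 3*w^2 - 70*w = w^3 - 4*w^2 - 109*w - 104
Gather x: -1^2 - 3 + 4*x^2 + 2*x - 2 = 4*x^2 + 2*x - 6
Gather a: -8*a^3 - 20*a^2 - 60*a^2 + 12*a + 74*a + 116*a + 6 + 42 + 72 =-8*a^3 - 80*a^2 + 202*a + 120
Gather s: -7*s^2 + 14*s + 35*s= -7*s^2 + 49*s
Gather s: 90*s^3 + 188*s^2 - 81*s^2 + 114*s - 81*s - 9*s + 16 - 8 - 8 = 90*s^3 + 107*s^2 + 24*s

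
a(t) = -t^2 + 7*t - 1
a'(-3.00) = 13.00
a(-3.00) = -31.00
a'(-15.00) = 37.00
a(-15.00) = -331.00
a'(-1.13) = 9.26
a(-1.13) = -10.19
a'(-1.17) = 9.34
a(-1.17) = -10.56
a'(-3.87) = 14.74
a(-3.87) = -43.07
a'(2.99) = 1.02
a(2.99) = 10.99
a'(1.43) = 4.14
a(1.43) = 6.97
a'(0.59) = 5.82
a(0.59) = 2.78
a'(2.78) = 1.44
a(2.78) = 10.73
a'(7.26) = -7.52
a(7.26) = -2.89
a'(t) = 7 - 2*t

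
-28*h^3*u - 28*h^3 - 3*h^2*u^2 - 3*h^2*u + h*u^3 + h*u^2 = (-7*h + u)*(4*h + u)*(h*u + h)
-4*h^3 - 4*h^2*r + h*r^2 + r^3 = (-2*h + r)*(h + r)*(2*h + r)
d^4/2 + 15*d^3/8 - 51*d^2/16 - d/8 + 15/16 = (d/2 + 1/4)*(d - 1)*(d - 3/4)*(d + 5)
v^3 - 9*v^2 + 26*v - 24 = (v - 4)*(v - 3)*(v - 2)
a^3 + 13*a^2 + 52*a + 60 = (a + 2)*(a + 5)*(a + 6)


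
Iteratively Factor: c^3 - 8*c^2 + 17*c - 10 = (c - 2)*(c^2 - 6*c + 5) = (c - 5)*(c - 2)*(c - 1)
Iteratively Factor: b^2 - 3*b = (b - 3)*(b)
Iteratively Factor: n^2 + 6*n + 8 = (n + 4)*(n + 2)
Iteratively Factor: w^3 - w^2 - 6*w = (w - 3)*(w^2 + 2*w) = w*(w - 3)*(w + 2)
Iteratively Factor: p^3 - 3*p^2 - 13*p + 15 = (p - 1)*(p^2 - 2*p - 15) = (p - 5)*(p - 1)*(p + 3)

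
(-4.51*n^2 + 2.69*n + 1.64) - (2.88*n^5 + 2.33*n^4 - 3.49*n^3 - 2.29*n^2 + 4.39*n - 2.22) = -2.88*n^5 - 2.33*n^4 + 3.49*n^3 - 2.22*n^2 - 1.7*n + 3.86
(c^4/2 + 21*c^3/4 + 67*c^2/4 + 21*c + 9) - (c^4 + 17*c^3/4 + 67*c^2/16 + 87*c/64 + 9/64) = -c^4/2 + c^3 + 201*c^2/16 + 1257*c/64 + 567/64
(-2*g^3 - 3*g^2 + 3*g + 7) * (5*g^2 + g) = -10*g^5 - 17*g^4 + 12*g^3 + 38*g^2 + 7*g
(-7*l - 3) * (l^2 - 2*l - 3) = -7*l^3 + 11*l^2 + 27*l + 9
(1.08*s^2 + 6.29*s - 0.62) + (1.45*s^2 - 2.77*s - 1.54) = 2.53*s^2 + 3.52*s - 2.16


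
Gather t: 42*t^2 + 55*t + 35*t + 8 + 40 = 42*t^2 + 90*t + 48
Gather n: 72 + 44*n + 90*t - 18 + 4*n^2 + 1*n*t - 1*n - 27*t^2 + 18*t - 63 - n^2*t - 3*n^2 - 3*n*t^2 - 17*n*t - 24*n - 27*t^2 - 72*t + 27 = n^2*(1 - t) + n*(-3*t^2 - 16*t + 19) - 54*t^2 + 36*t + 18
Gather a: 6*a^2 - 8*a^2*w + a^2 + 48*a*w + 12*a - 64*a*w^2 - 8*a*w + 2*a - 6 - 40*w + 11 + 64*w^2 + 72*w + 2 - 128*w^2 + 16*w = a^2*(7 - 8*w) + a*(-64*w^2 + 40*w + 14) - 64*w^2 + 48*w + 7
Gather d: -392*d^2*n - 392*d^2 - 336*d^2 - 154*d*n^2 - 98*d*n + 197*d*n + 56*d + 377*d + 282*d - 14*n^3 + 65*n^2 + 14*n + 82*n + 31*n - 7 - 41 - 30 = d^2*(-392*n - 728) + d*(-154*n^2 + 99*n + 715) - 14*n^3 + 65*n^2 + 127*n - 78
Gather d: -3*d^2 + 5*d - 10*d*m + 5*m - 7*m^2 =-3*d^2 + d*(5 - 10*m) - 7*m^2 + 5*m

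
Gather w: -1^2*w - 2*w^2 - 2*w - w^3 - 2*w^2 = -w^3 - 4*w^2 - 3*w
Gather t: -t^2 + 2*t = -t^2 + 2*t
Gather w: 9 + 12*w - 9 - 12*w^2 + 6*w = -12*w^2 + 18*w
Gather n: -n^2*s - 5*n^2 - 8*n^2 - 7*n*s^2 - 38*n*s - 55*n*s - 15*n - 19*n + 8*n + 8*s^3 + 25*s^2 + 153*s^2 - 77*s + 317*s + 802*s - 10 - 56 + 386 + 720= n^2*(-s - 13) + n*(-7*s^2 - 93*s - 26) + 8*s^3 + 178*s^2 + 1042*s + 1040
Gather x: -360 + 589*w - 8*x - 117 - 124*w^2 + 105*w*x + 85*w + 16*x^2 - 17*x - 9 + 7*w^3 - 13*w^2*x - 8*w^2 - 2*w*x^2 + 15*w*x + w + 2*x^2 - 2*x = 7*w^3 - 132*w^2 + 675*w + x^2*(18 - 2*w) + x*(-13*w^2 + 120*w - 27) - 486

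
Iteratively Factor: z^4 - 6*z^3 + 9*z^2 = (z - 3)*(z^3 - 3*z^2) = (z - 3)^2*(z^2) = z*(z - 3)^2*(z)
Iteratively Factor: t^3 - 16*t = (t)*(t^2 - 16) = t*(t + 4)*(t - 4)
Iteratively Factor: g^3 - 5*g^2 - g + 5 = (g - 5)*(g^2 - 1) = (g - 5)*(g - 1)*(g + 1)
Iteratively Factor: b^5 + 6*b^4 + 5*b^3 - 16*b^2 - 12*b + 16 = (b + 2)*(b^4 + 4*b^3 - 3*b^2 - 10*b + 8) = (b + 2)^2*(b^3 + 2*b^2 - 7*b + 4) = (b - 1)*(b + 2)^2*(b^2 + 3*b - 4) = (b - 1)*(b + 2)^2*(b + 4)*(b - 1)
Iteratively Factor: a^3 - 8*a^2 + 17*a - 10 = (a - 5)*(a^2 - 3*a + 2) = (a - 5)*(a - 1)*(a - 2)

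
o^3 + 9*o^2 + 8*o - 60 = (o - 2)*(o + 5)*(o + 6)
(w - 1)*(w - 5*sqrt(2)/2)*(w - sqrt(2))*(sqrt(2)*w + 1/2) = sqrt(2)*w^4 - 13*w^3/2 - sqrt(2)*w^3 + 13*sqrt(2)*w^2/4 + 13*w^2/2 - 13*sqrt(2)*w/4 + 5*w/2 - 5/2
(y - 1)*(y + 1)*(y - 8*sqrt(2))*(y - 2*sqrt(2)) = y^4 - 10*sqrt(2)*y^3 + 31*y^2 + 10*sqrt(2)*y - 32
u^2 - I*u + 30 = (u - 6*I)*(u + 5*I)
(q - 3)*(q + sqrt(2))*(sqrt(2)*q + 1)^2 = 2*q^4 - 6*q^3 + 4*sqrt(2)*q^3 - 12*sqrt(2)*q^2 + 5*q^2 - 15*q + sqrt(2)*q - 3*sqrt(2)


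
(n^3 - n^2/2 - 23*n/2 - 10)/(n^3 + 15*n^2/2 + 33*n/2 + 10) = (n - 4)/(n + 4)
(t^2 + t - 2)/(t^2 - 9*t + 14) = (t^2 + t - 2)/(t^2 - 9*t + 14)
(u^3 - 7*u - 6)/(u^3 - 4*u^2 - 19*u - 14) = (u - 3)/(u - 7)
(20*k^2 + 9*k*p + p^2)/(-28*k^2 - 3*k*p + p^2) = (5*k + p)/(-7*k + p)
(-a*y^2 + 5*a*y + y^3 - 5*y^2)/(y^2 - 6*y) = (-a*y + 5*a + y^2 - 5*y)/(y - 6)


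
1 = 1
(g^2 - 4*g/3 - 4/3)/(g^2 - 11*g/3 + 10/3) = (3*g + 2)/(3*g - 5)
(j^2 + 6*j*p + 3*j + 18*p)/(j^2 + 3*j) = (j + 6*p)/j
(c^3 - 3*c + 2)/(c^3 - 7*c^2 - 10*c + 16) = (c - 1)/(c - 8)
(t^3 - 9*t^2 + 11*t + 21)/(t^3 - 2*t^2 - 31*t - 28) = (t - 3)/(t + 4)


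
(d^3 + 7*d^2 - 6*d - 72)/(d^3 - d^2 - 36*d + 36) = (d^2 + d - 12)/(d^2 - 7*d + 6)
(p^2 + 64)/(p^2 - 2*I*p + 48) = (p + 8*I)/(p + 6*I)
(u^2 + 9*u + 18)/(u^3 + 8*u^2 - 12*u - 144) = (u + 3)/(u^2 + 2*u - 24)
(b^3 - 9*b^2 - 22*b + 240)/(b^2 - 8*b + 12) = (b^2 - 3*b - 40)/(b - 2)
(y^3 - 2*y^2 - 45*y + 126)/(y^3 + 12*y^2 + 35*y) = (y^2 - 9*y + 18)/(y*(y + 5))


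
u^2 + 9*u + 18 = (u + 3)*(u + 6)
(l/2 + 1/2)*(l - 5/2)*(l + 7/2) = l^3/2 + l^2 - 31*l/8 - 35/8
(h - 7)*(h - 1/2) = h^2 - 15*h/2 + 7/2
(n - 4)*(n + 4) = n^2 - 16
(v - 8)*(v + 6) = v^2 - 2*v - 48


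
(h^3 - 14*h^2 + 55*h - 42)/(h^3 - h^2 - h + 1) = (h^2 - 13*h + 42)/(h^2 - 1)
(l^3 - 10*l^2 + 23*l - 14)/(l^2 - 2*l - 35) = (l^2 - 3*l + 2)/(l + 5)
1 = 1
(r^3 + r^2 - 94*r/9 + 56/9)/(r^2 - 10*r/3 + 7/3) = (3*r^2 + 10*r - 8)/(3*(r - 1))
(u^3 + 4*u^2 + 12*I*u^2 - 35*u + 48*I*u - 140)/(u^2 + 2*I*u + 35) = (u^2 + u*(4 + 5*I) + 20*I)/(u - 5*I)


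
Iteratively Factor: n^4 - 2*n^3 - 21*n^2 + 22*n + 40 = (n - 5)*(n^3 + 3*n^2 - 6*n - 8) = (n - 5)*(n - 2)*(n^2 + 5*n + 4) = (n - 5)*(n - 2)*(n + 4)*(n + 1)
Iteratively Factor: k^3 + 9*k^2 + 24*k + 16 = (k + 4)*(k^2 + 5*k + 4) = (k + 1)*(k + 4)*(k + 4)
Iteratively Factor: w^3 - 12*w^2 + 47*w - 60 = (w - 3)*(w^2 - 9*w + 20) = (w - 4)*(w - 3)*(w - 5)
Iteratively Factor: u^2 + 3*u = (u)*(u + 3)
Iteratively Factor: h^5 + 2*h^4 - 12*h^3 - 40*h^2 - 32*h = (h - 4)*(h^4 + 6*h^3 + 12*h^2 + 8*h) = (h - 4)*(h + 2)*(h^3 + 4*h^2 + 4*h) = (h - 4)*(h + 2)^2*(h^2 + 2*h) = (h - 4)*(h + 2)^3*(h)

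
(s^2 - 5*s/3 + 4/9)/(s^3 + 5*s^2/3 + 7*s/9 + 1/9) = (9*s^2 - 15*s + 4)/(9*s^3 + 15*s^2 + 7*s + 1)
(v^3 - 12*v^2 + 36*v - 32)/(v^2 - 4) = (v^2 - 10*v + 16)/(v + 2)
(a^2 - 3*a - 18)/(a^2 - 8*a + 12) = (a + 3)/(a - 2)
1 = 1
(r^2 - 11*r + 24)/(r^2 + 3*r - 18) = (r - 8)/(r + 6)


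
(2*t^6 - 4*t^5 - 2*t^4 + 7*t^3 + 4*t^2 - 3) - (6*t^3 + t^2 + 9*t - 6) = 2*t^6 - 4*t^5 - 2*t^4 + t^3 + 3*t^2 - 9*t + 3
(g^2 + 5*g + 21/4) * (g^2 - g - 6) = g^4 + 4*g^3 - 23*g^2/4 - 141*g/4 - 63/2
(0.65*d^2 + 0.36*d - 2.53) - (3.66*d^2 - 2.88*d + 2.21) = -3.01*d^2 + 3.24*d - 4.74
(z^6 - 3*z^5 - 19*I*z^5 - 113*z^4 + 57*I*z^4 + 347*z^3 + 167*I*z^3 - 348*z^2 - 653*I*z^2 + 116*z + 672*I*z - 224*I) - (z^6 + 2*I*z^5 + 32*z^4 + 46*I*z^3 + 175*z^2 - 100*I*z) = -3*z^5 - 21*I*z^5 - 145*z^4 + 57*I*z^4 + 347*z^3 + 121*I*z^3 - 523*z^2 - 653*I*z^2 + 116*z + 772*I*z - 224*I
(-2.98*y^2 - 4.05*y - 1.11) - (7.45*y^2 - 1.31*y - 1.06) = -10.43*y^2 - 2.74*y - 0.05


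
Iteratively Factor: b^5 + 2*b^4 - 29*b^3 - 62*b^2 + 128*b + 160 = (b + 4)*(b^4 - 2*b^3 - 21*b^2 + 22*b + 40) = (b - 5)*(b + 4)*(b^3 + 3*b^2 - 6*b - 8) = (b - 5)*(b + 4)^2*(b^2 - b - 2) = (b - 5)*(b + 1)*(b + 4)^2*(b - 2)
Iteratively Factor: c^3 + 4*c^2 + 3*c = (c)*(c^2 + 4*c + 3) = c*(c + 3)*(c + 1)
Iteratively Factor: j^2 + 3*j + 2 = (j + 2)*(j + 1)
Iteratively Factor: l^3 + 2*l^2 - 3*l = (l)*(l^2 + 2*l - 3) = l*(l - 1)*(l + 3)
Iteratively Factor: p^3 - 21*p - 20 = (p + 1)*(p^2 - p - 20) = (p + 1)*(p + 4)*(p - 5)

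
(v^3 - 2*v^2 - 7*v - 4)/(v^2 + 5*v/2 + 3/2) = 2*(v^2 - 3*v - 4)/(2*v + 3)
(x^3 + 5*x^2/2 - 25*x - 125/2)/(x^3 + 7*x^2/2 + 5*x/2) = (x^2 - 25)/(x*(x + 1))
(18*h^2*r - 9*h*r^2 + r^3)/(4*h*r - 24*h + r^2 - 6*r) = r*(18*h^2 - 9*h*r + r^2)/(4*h*r - 24*h + r^2 - 6*r)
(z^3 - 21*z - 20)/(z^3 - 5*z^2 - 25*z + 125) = (z^2 + 5*z + 4)/(z^2 - 25)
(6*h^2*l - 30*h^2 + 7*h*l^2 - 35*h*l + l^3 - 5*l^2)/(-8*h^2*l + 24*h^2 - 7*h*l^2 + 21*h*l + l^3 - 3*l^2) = (-6*h*l + 30*h - l^2 + 5*l)/(8*h*l - 24*h - l^2 + 3*l)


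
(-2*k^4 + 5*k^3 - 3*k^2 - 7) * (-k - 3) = 2*k^5 + k^4 - 12*k^3 + 9*k^2 + 7*k + 21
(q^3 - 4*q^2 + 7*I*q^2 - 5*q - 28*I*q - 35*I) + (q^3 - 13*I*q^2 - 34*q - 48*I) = 2*q^3 - 4*q^2 - 6*I*q^2 - 39*q - 28*I*q - 83*I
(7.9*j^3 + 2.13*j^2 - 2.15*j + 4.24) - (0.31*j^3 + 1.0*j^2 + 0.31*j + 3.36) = 7.59*j^3 + 1.13*j^2 - 2.46*j + 0.88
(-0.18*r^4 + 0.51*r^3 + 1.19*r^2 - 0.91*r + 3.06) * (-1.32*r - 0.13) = 0.2376*r^5 - 0.6498*r^4 - 1.6371*r^3 + 1.0465*r^2 - 3.9209*r - 0.3978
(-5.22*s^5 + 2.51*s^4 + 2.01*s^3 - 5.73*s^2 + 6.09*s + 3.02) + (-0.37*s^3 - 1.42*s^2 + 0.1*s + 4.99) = -5.22*s^5 + 2.51*s^4 + 1.64*s^3 - 7.15*s^2 + 6.19*s + 8.01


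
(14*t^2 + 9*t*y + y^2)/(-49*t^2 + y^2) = (2*t + y)/(-7*t + y)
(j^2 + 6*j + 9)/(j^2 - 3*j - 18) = (j + 3)/(j - 6)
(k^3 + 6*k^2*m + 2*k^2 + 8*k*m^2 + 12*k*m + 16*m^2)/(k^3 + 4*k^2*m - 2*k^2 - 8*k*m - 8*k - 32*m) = (k + 2*m)/(k - 4)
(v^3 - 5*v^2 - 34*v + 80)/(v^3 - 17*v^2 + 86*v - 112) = (v + 5)/(v - 7)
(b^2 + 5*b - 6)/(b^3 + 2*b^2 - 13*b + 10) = (b + 6)/(b^2 + 3*b - 10)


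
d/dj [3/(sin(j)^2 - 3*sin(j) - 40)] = 3*(3 - 2*sin(j))*cos(j)/((sin(j) - 8)^2*(sin(j) + 5)^2)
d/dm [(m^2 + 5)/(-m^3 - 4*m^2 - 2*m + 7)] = (m^4 + 13*m^2 + 54*m + 10)/(m^6 + 8*m^5 + 20*m^4 + 2*m^3 - 52*m^2 - 28*m + 49)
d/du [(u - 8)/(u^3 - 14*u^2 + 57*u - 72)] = -2/(u^3 - 9*u^2 + 27*u - 27)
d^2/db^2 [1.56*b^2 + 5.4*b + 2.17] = 3.12000000000000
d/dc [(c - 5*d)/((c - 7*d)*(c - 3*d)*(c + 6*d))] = (-2*c^3 + 19*c^2*d - 40*c*d^2 - 69*d^3)/(c^6 - 8*c^5*d - 62*c^4*d^2 + 564*c^3*d^3 + 513*c^2*d^4 - 9828*c*d^5 + 15876*d^6)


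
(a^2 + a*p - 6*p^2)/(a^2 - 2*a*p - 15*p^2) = (-a + 2*p)/(-a + 5*p)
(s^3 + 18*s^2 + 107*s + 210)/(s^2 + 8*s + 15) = (s^2 + 13*s + 42)/(s + 3)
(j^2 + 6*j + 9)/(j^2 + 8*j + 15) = (j + 3)/(j + 5)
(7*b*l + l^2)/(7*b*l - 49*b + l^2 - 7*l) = l/(l - 7)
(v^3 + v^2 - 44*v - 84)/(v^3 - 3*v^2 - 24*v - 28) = (v + 6)/(v + 2)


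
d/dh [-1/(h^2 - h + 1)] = (2*h - 1)/(h^2 - h + 1)^2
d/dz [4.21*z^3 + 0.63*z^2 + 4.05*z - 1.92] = 12.63*z^2 + 1.26*z + 4.05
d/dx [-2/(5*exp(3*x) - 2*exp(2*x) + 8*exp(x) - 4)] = (30*exp(2*x) - 8*exp(x) + 16)*exp(x)/(5*exp(3*x) - 2*exp(2*x) + 8*exp(x) - 4)^2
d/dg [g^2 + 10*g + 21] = 2*g + 10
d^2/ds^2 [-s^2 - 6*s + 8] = -2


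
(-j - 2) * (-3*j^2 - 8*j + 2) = 3*j^3 + 14*j^2 + 14*j - 4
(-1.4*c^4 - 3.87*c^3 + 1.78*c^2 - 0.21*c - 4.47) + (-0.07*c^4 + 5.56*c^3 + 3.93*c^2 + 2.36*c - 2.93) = -1.47*c^4 + 1.69*c^3 + 5.71*c^2 + 2.15*c - 7.4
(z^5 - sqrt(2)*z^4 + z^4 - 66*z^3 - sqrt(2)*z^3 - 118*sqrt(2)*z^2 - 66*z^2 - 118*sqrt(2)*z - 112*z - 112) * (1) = z^5 - sqrt(2)*z^4 + z^4 - 66*z^3 - sqrt(2)*z^3 - 118*sqrt(2)*z^2 - 66*z^2 - 118*sqrt(2)*z - 112*z - 112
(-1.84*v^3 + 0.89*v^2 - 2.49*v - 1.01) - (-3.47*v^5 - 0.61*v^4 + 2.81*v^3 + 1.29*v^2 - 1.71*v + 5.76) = 3.47*v^5 + 0.61*v^4 - 4.65*v^3 - 0.4*v^2 - 0.78*v - 6.77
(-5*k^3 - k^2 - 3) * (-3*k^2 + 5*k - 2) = 15*k^5 - 22*k^4 + 5*k^3 + 11*k^2 - 15*k + 6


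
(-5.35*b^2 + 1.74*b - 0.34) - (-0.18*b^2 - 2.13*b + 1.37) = -5.17*b^2 + 3.87*b - 1.71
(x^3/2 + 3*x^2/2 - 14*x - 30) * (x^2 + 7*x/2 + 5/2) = x^5/2 + 13*x^4/4 - 15*x^3/2 - 301*x^2/4 - 140*x - 75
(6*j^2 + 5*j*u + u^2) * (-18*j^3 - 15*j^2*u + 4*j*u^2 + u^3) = -108*j^5 - 180*j^4*u - 69*j^3*u^2 + 11*j^2*u^3 + 9*j*u^4 + u^5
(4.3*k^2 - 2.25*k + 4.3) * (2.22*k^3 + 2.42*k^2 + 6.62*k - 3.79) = 9.546*k^5 + 5.411*k^4 + 32.567*k^3 - 20.786*k^2 + 36.9935*k - 16.297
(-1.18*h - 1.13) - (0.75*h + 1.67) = -1.93*h - 2.8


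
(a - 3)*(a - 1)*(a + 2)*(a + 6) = a^4 + 4*a^3 - 17*a^2 - 24*a + 36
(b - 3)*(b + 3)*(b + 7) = b^3 + 7*b^2 - 9*b - 63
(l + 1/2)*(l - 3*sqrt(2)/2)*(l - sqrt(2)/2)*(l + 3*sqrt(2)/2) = l^4 - sqrt(2)*l^3/2 + l^3/2 - 9*l^2/2 - sqrt(2)*l^2/4 - 9*l/4 + 9*sqrt(2)*l/4 + 9*sqrt(2)/8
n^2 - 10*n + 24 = (n - 6)*(n - 4)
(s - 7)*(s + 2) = s^2 - 5*s - 14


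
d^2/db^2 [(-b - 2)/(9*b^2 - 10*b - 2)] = 2*(4*(b + 2)*(9*b - 5)^2 + (27*b + 8)*(-9*b^2 + 10*b + 2))/(-9*b^2 + 10*b + 2)^3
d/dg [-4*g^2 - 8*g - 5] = -8*g - 8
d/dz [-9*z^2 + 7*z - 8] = 7 - 18*z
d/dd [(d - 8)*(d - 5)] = 2*d - 13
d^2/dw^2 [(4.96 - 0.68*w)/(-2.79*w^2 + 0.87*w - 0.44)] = ((28.86 - 11.3832*w)*(2.79*w^2 - 0.87*w + 0.44) + (0.68*w - 4.96)*(5.58*w - 0.87)*(11.16*w - 1.74))/(2.79*w^2 - 0.87*w + 0.44)^3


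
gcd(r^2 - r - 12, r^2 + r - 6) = r + 3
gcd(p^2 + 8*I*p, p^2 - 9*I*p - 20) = 1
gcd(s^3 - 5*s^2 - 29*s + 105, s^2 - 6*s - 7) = s - 7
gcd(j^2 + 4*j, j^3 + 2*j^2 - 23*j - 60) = j + 4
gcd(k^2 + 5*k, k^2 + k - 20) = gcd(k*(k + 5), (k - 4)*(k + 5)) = k + 5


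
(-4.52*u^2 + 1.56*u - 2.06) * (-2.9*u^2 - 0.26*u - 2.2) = 13.108*u^4 - 3.3488*u^3 + 15.5124*u^2 - 2.8964*u + 4.532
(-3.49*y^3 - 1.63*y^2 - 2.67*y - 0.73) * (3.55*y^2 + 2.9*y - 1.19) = -12.3895*y^5 - 15.9075*y^4 - 10.0524*y^3 - 8.3948*y^2 + 1.0603*y + 0.8687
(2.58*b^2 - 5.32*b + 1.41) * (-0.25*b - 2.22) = -0.645*b^3 - 4.3976*b^2 + 11.4579*b - 3.1302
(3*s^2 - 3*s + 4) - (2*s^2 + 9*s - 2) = s^2 - 12*s + 6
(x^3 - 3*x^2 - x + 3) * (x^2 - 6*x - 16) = x^5 - 9*x^4 + x^3 + 57*x^2 - 2*x - 48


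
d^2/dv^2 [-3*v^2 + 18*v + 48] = -6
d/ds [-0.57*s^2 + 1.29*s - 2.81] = 1.29 - 1.14*s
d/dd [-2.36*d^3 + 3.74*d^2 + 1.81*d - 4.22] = -7.08*d^2 + 7.48*d + 1.81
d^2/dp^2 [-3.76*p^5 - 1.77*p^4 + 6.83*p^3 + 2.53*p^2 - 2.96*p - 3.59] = -75.2*p^3 - 21.24*p^2 + 40.98*p + 5.06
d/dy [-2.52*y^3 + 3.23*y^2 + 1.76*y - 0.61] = -7.56*y^2 + 6.46*y + 1.76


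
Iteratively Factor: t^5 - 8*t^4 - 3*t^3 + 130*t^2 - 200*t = (t + 4)*(t^4 - 12*t^3 + 45*t^2 - 50*t) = (t - 2)*(t + 4)*(t^3 - 10*t^2 + 25*t) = (t - 5)*(t - 2)*(t + 4)*(t^2 - 5*t) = t*(t - 5)*(t - 2)*(t + 4)*(t - 5)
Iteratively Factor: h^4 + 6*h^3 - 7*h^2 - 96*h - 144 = (h + 4)*(h^3 + 2*h^2 - 15*h - 36) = (h + 3)*(h + 4)*(h^2 - h - 12) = (h + 3)^2*(h + 4)*(h - 4)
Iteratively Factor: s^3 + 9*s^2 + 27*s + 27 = (s + 3)*(s^2 + 6*s + 9) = (s + 3)^2*(s + 3)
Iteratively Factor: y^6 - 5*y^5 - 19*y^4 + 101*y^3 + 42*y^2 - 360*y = (y + 2)*(y^5 - 7*y^4 - 5*y^3 + 111*y^2 - 180*y) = y*(y + 2)*(y^4 - 7*y^3 - 5*y^2 + 111*y - 180) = y*(y - 5)*(y + 2)*(y^3 - 2*y^2 - 15*y + 36) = y*(y - 5)*(y + 2)*(y + 4)*(y^2 - 6*y + 9) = y*(y - 5)*(y - 3)*(y + 2)*(y + 4)*(y - 3)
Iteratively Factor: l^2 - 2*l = (l)*(l - 2)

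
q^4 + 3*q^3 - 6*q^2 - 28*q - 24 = (q - 3)*(q + 2)^3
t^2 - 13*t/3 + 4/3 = (t - 4)*(t - 1/3)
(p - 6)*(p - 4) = p^2 - 10*p + 24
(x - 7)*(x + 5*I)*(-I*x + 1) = -I*x^3 + 6*x^2 + 7*I*x^2 - 42*x + 5*I*x - 35*I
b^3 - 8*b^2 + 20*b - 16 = (b - 4)*(b - 2)^2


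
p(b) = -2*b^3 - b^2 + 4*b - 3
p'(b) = -6*b^2 - 2*b + 4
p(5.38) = -321.87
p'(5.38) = -180.43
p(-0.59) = -5.30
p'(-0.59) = 3.09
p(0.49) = -1.52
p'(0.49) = 1.58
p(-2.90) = 25.77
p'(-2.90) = -40.66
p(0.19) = -2.29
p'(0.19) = 3.40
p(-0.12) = -3.49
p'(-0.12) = 4.15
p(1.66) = -8.26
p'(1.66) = -15.85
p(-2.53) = 12.87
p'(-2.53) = -29.35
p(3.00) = -54.00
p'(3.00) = -56.00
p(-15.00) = 6462.00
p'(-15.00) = -1316.00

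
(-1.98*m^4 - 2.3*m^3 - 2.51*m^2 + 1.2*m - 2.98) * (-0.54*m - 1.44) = 1.0692*m^5 + 4.0932*m^4 + 4.6674*m^3 + 2.9664*m^2 - 0.1188*m + 4.2912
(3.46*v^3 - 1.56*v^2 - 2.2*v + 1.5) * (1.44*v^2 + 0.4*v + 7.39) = 4.9824*v^5 - 0.8624*v^4 + 21.7774*v^3 - 10.2484*v^2 - 15.658*v + 11.085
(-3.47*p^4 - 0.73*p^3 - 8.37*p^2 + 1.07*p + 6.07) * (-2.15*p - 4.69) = 7.4605*p^5 + 17.8438*p^4 + 21.4192*p^3 + 36.9548*p^2 - 18.0688*p - 28.4683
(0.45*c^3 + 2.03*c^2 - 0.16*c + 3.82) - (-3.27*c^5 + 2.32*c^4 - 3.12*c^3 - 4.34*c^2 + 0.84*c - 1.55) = 3.27*c^5 - 2.32*c^4 + 3.57*c^3 + 6.37*c^2 - 1.0*c + 5.37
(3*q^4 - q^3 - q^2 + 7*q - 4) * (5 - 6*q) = -18*q^5 + 21*q^4 + q^3 - 47*q^2 + 59*q - 20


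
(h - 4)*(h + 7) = h^2 + 3*h - 28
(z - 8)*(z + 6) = z^2 - 2*z - 48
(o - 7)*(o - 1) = o^2 - 8*o + 7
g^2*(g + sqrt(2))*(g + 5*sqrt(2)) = g^4 + 6*sqrt(2)*g^3 + 10*g^2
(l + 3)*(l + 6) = l^2 + 9*l + 18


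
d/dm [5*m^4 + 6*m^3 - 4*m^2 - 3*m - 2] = 20*m^3 + 18*m^2 - 8*m - 3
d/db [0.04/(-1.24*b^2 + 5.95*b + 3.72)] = (0.0992*b - 0.238)/(-1.24*b^2 + 5.95*b + 3.72)^2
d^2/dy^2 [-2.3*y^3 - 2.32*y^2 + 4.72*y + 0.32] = -13.8*y - 4.64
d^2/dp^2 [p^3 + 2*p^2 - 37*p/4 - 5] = 6*p + 4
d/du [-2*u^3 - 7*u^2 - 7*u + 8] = -6*u^2 - 14*u - 7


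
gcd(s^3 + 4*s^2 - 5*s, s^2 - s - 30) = s + 5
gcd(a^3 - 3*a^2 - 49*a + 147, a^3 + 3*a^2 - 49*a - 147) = a^2 - 49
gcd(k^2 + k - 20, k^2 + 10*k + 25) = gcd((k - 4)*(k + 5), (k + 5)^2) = k + 5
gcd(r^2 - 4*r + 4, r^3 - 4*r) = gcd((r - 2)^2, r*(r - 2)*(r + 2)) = r - 2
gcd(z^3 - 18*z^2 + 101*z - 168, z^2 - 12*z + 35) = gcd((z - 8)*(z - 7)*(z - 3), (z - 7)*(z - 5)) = z - 7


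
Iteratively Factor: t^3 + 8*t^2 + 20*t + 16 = (t + 2)*(t^2 + 6*t + 8) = (t + 2)*(t + 4)*(t + 2)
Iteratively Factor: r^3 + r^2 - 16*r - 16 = (r + 1)*(r^2 - 16) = (r - 4)*(r + 1)*(r + 4)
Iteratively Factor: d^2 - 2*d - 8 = (d - 4)*(d + 2)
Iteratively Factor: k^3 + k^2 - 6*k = (k - 2)*(k^2 + 3*k) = (k - 2)*(k + 3)*(k)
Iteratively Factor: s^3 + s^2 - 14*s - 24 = (s + 3)*(s^2 - 2*s - 8) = (s - 4)*(s + 3)*(s + 2)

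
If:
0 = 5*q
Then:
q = 0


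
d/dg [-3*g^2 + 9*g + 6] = 9 - 6*g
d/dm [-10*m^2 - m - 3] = -20*m - 1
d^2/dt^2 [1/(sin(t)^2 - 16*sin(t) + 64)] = 2*(-8*sin(t) + cos(2*t) + 2)/(sin(t) - 8)^4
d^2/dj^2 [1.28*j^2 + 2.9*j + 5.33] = 2.56000000000000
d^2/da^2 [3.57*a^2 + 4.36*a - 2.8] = 7.14000000000000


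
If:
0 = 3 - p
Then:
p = 3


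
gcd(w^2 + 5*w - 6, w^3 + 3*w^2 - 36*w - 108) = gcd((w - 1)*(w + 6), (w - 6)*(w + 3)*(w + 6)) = w + 6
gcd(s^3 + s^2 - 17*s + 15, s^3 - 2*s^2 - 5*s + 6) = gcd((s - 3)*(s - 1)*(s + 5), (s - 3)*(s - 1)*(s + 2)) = s^2 - 4*s + 3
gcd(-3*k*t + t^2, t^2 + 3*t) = t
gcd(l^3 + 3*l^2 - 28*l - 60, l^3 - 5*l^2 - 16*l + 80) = l - 5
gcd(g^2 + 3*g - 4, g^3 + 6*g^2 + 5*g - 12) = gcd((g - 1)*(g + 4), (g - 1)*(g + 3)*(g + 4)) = g^2 + 3*g - 4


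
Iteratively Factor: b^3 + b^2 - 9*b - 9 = (b + 3)*(b^2 - 2*b - 3) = (b + 1)*(b + 3)*(b - 3)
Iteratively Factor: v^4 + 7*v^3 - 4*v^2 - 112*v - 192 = (v + 3)*(v^3 + 4*v^2 - 16*v - 64) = (v + 3)*(v + 4)*(v^2 - 16) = (v + 3)*(v + 4)^2*(v - 4)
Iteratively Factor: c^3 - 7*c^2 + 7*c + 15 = (c + 1)*(c^2 - 8*c + 15) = (c - 3)*(c + 1)*(c - 5)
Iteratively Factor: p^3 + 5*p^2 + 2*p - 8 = (p - 1)*(p^2 + 6*p + 8) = (p - 1)*(p + 2)*(p + 4)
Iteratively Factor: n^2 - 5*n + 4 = (n - 1)*(n - 4)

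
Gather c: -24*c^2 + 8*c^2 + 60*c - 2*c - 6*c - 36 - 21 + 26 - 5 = -16*c^2 + 52*c - 36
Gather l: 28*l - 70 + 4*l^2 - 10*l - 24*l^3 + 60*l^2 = -24*l^3 + 64*l^2 + 18*l - 70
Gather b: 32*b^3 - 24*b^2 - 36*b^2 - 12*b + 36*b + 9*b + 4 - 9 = 32*b^3 - 60*b^2 + 33*b - 5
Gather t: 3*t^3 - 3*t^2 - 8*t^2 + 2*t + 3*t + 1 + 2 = 3*t^3 - 11*t^2 + 5*t + 3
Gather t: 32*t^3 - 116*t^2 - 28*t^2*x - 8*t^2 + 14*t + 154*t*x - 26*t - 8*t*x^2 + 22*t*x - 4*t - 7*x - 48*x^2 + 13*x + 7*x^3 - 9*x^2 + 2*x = 32*t^3 + t^2*(-28*x - 124) + t*(-8*x^2 + 176*x - 16) + 7*x^3 - 57*x^2 + 8*x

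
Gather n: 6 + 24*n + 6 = 24*n + 12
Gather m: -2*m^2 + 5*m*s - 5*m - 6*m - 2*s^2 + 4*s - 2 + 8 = -2*m^2 + m*(5*s - 11) - 2*s^2 + 4*s + 6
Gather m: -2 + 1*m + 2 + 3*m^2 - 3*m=3*m^2 - 2*m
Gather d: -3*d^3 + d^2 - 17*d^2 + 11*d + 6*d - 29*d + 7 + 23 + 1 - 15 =-3*d^3 - 16*d^2 - 12*d + 16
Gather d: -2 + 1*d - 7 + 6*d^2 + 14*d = 6*d^2 + 15*d - 9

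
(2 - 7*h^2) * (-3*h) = 21*h^3 - 6*h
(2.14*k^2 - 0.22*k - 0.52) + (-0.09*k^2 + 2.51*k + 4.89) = 2.05*k^2 + 2.29*k + 4.37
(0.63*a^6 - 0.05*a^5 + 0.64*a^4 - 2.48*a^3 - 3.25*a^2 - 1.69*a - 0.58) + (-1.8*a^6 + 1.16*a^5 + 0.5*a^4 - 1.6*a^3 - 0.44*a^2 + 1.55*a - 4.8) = -1.17*a^6 + 1.11*a^5 + 1.14*a^4 - 4.08*a^3 - 3.69*a^2 - 0.14*a - 5.38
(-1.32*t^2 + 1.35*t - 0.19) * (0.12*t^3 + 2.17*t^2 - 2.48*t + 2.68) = -0.1584*t^5 - 2.7024*t^4 + 6.1803*t^3 - 7.2979*t^2 + 4.0892*t - 0.5092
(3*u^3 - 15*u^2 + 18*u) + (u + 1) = 3*u^3 - 15*u^2 + 19*u + 1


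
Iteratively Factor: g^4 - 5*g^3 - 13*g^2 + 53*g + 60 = (g - 4)*(g^3 - g^2 - 17*g - 15) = (g - 5)*(g - 4)*(g^2 + 4*g + 3) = (g - 5)*(g - 4)*(g + 1)*(g + 3)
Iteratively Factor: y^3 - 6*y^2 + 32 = (y - 4)*(y^2 - 2*y - 8) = (y - 4)*(y + 2)*(y - 4)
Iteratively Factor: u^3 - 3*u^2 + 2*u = (u - 1)*(u^2 - 2*u) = u*(u - 1)*(u - 2)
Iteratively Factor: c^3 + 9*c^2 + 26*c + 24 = (c + 3)*(c^2 + 6*c + 8) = (c + 3)*(c + 4)*(c + 2)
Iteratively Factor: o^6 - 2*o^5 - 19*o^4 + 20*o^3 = (o - 5)*(o^5 + 3*o^4 - 4*o^3) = (o - 5)*(o + 4)*(o^4 - o^3) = o*(o - 5)*(o + 4)*(o^3 - o^2) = o*(o - 5)*(o - 1)*(o + 4)*(o^2) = o^2*(o - 5)*(o - 1)*(o + 4)*(o)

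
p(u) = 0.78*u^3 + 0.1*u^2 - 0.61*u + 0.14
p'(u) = 2.34*u^2 + 0.2*u - 0.61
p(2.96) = 19.44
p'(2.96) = 20.48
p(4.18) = 56.30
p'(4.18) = 41.11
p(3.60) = 35.63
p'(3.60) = 30.44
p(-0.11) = 0.21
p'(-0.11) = -0.60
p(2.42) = 10.30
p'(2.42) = 13.58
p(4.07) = 51.90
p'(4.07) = 38.97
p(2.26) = 8.28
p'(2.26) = 11.79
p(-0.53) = 0.38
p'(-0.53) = -0.06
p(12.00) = 1355.06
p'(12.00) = 338.75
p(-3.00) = -18.19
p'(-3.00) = 19.85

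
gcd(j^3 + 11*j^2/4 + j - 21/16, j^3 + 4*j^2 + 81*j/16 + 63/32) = j^2 + 13*j/4 + 21/8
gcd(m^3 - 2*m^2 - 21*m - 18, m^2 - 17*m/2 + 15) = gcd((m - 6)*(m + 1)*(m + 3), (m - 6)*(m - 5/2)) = m - 6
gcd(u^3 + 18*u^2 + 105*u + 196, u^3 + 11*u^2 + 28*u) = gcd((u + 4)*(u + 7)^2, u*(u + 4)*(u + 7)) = u^2 + 11*u + 28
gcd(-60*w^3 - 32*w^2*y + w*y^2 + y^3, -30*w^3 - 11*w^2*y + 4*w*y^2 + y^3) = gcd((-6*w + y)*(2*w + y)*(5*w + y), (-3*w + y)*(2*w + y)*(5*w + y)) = 10*w^2 + 7*w*y + y^2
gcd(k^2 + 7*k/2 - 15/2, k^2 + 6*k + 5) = k + 5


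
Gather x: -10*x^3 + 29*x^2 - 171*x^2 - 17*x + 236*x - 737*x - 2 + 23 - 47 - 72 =-10*x^3 - 142*x^2 - 518*x - 98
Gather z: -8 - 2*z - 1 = -2*z - 9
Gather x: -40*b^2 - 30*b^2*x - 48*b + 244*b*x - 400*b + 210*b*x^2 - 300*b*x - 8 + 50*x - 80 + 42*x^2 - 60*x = -40*b^2 - 448*b + x^2*(210*b + 42) + x*(-30*b^2 - 56*b - 10) - 88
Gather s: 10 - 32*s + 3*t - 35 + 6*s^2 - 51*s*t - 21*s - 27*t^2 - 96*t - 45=6*s^2 + s*(-51*t - 53) - 27*t^2 - 93*t - 70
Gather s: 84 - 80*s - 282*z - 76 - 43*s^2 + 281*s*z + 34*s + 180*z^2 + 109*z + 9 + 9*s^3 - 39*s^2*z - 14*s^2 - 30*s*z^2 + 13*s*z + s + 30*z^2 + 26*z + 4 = 9*s^3 + s^2*(-39*z - 57) + s*(-30*z^2 + 294*z - 45) + 210*z^2 - 147*z + 21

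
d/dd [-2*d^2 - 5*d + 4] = -4*d - 5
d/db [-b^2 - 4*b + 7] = -2*b - 4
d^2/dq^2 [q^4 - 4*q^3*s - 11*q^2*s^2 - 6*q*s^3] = 12*q^2 - 24*q*s - 22*s^2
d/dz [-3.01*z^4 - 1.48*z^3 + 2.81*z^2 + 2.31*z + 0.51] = -12.04*z^3 - 4.44*z^2 + 5.62*z + 2.31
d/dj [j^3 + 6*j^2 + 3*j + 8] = 3*j^2 + 12*j + 3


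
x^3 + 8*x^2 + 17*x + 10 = (x + 1)*(x + 2)*(x + 5)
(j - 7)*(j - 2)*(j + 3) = j^3 - 6*j^2 - 13*j + 42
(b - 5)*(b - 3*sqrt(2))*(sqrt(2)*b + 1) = sqrt(2)*b^3 - 5*sqrt(2)*b^2 - 5*b^2 - 3*sqrt(2)*b + 25*b + 15*sqrt(2)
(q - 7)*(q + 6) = q^2 - q - 42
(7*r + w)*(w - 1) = 7*r*w - 7*r + w^2 - w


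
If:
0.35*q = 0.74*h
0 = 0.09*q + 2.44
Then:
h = -12.82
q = -27.11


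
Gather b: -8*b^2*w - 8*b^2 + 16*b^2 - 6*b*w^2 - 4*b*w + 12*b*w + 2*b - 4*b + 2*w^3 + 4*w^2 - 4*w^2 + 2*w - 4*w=b^2*(8 - 8*w) + b*(-6*w^2 + 8*w - 2) + 2*w^3 - 2*w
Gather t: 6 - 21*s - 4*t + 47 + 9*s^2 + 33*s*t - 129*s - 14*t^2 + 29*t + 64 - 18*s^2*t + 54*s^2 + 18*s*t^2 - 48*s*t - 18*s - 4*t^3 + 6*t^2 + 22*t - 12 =63*s^2 - 168*s - 4*t^3 + t^2*(18*s - 8) + t*(-18*s^2 - 15*s + 47) + 105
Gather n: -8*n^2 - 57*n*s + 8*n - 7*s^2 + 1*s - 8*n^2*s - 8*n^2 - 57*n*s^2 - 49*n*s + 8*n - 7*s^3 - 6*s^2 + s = n^2*(-8*s - 16) + n*(-57*s^2 - 106*s + 16) - 7*s^3 - 13*s^2 + 2*s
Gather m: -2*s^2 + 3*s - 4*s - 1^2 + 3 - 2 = -2*s^2 - s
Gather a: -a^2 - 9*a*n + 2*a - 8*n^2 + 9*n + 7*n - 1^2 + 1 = -a^2 + a*(2 - 9*n) - 8*n^2 + 16*n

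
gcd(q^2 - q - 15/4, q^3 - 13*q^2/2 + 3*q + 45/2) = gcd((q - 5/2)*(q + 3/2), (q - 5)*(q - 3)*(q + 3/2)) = q + 3/2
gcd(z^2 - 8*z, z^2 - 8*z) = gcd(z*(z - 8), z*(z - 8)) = z^2 - 8*z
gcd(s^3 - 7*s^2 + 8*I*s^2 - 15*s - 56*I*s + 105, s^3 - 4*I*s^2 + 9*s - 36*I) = s + 3*I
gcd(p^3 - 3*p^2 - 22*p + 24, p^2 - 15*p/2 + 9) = p - 6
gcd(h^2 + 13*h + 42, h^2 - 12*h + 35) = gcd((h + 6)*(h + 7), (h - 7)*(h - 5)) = 1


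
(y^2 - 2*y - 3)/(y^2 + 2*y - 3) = (y^2 - 2*y - 3)/(y^2 + 2*y - 3)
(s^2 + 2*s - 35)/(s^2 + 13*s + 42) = (s - 5)/(s + 6)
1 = 1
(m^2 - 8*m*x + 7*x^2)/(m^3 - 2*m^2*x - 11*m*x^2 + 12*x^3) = (-m + 7*x)/(-m^2 + m*x + 12*x^2)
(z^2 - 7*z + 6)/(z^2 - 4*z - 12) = (z - 1)/(z + 2)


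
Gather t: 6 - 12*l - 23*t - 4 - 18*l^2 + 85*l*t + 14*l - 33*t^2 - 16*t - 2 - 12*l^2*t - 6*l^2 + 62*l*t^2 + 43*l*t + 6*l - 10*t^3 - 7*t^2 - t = -24*l^2 + 8*l - 10*t^3 + t^2*(62*l - 40) + t*(-12*l^2 + 128*l - 40)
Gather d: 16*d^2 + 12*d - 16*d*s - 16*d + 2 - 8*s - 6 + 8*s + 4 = 16*d^2 + d*(-16*s - 4)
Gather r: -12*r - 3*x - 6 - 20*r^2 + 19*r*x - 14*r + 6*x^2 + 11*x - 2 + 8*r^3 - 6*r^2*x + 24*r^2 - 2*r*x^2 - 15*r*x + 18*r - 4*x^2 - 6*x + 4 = 8*r^3 + r^2*(4 - 6*x) + r*(-2*x^2 + 4*x - 8) + 2*x^2 + 2*x - 4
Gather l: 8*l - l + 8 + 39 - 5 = 7*l + 42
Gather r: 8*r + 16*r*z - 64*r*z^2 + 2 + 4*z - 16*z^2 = r*(-64*z^2 + 16*z + 8) - 16*z^2 + 4*z + 2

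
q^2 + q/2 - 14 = (q - 7/2)*(q + 4)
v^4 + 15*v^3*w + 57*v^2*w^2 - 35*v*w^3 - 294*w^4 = (v - 2*w)*(v + 3*w)*(v + 7*w)^2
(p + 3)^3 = p^3 + 9*p^2 + 27*p + 27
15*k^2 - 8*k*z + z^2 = (-5*k + z)*(-3*k + z)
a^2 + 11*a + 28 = (a + 4)*(a + 7)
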